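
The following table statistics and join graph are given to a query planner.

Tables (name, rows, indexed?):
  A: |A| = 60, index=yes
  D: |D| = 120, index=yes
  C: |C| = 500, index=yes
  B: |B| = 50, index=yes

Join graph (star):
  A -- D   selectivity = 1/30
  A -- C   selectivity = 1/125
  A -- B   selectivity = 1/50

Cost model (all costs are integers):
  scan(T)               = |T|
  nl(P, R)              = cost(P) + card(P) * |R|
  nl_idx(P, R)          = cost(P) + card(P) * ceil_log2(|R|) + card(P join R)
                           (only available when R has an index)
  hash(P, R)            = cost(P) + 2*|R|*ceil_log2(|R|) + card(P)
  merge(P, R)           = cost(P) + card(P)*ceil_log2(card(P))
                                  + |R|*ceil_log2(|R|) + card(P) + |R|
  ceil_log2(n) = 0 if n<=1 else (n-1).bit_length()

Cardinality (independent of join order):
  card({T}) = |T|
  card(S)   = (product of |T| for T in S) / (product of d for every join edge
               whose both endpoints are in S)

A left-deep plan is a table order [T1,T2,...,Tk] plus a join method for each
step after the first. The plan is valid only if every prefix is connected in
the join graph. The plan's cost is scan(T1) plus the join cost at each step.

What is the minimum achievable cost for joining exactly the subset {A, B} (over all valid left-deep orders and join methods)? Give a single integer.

Selinger DP over subsets of {A,B}:
  {A}: scan cost=60, card=60
  {B}: scan cost=50, card=50
  {AB}: card=60; try (A,nl_idx)→410, (B,nl_idx)→480, (B,hash)→720, (A,hash)→820, (A,merge)→820, (B,merge)→830 …(+2); best=410 via (A,nl_idx)

410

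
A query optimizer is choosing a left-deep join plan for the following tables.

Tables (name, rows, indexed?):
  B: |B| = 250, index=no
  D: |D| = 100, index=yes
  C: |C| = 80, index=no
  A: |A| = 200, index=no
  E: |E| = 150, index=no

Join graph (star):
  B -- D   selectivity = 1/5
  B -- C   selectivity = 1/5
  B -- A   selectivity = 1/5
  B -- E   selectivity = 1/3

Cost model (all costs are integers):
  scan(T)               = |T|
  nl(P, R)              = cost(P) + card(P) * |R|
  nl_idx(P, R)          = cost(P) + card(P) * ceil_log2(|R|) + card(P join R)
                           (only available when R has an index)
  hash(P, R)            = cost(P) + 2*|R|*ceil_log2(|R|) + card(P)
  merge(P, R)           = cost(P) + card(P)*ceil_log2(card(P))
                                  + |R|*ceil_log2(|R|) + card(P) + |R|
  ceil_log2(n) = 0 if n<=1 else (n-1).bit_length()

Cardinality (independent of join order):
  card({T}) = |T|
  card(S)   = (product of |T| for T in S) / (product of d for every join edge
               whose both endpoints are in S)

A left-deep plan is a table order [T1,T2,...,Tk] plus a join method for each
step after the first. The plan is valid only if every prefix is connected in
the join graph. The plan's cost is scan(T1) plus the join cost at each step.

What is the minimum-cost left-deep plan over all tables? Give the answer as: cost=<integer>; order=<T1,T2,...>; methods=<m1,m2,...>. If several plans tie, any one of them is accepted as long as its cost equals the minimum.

Selinger DP (subsets sized 1..n):
  {B}: scan cost=250, card=250
  {D}: scan cost=100, card=100
  {C}: scan cost=80, card=80
  {A}: scan cost=200, card=200
  {E}: scan cost=150, card=150
  {BD}: card=5000; try (D,hash)→1900, (B,merge)→3150, (D,merge)→3300, (B,hash)→4200, (D,nl_idx)→7000, (B,nl)→25100 …(+1); best=1900 via (D,hash)
  {BC}: card=4000; try (C,hash)→1620, (B,merge)→2970, (C,merge)→3140, (B,hash)→4160, (B,nl)→20080, (C,nl)→20250; best=1620 via (C,hash)
  {AB}: card=10000; try (A,hash)→3700, (B,merge)→4250, (A,merge)→4300, (B,hash)→4400, (B,nl)→50200, (A,nl)→50250; best=3700 via (A,hash)
  {BE}: card=12500; try (E,hash)→2900, (B,merge)→3750, (E,merge)→3850, (B,hash)→4300, (B,nl)→37650, (E,nl)→37750; best=2900 via (E,hash)
  {BCD}: card=80000; try (D,hash)→7020, (C,hash)→8020, (D,merge)→54420, (C,merge)→72540, (D,nl_idx)→109620, (D,nl)→401620 …(+1); best=7020 via (D,hash)
  {ABD}: card=200000; try (A,hash)→10100, (D,hash)→15100, (A,merge)→73700, (D,merge)→154500, (D,nl_idx)→273700, (A,nl)→1001900 …(+1); best=10100 via (A,hash)
  {BDE}: card=250000; try (E,hash)→9300, (D,hash)→16800, (E,merge)→73250, (D,merge)→191200, (D,nl_idx)→340400, (E,nl)→751900 …(+1); best=9300 via (E,hash)
  {ABC}: card=160000; try (A,hash)→8820, (C,hash)→14820, (A,merge)→55420, (C,merge)→154340, (A,nl)→801620, (C,nl)→803700; best=8820 via (A,hash)
  {BCE}: card=200000; try (E,hash)→8020, (C,hash)→16520, (E,merge)→54970, (C,merge)→191040, (E,nl)→601620, (C,nl)→1002900; best=8020 via (E,hash)
  {ABE}: card=500000; try (E,hash)→16100, (A,hash)→18600, (E,merge)→155050, (A,merge)→192200, (E,nl)→1503700, (A,nl)→2502900; best=16100 via (E,hash)
  {ABCD}: card=3200000; try (A,hash)→90220, (D,hash)→170220, (C,hash)→211220, (A,merge)→1448820, (D,merge)→3049620, (C,merge)→3810740 …(+4); best=90220 via (A,hash)
  {BCDE}: card=4000000; try (E,hash)→89420, (D,hash)→209420, (C,hash)→260420, (E,merge)→1448370, (D,merge)→3808820, (C,merge)→4759940 …(+4); best=89420 via (E,hash)
  {ABDE}: card=10000000; try (E,hash)→212500, (A,hash)→262500, (D,hash)→517500, (E,merge)→3811450, (A,merge)→4761100, (D,merge)→10016900 …(+4); best=212500 via (E,hash)
  {ABCE}: card=8000000; try (E,hash)→171220, (A,hash)→211220, (C,hash)→517220, (E,merge)→3050170, (A,merge)→3809820, (C,merge)→10016740 …(+3); best=171220 via (E,hash)
  {ABCDE}: card=160000000; try (E,hash)→3292620, (A,hash)→4092620, (D,hash)→8172620, (C,hash)→10213620, (E,merge)→73691570, (A,merge)→92091220 …(+7); best=3292620 via (E,hash)

cost=3292620; order=B,C,D,A,E; methods=hash,hash,hash,hash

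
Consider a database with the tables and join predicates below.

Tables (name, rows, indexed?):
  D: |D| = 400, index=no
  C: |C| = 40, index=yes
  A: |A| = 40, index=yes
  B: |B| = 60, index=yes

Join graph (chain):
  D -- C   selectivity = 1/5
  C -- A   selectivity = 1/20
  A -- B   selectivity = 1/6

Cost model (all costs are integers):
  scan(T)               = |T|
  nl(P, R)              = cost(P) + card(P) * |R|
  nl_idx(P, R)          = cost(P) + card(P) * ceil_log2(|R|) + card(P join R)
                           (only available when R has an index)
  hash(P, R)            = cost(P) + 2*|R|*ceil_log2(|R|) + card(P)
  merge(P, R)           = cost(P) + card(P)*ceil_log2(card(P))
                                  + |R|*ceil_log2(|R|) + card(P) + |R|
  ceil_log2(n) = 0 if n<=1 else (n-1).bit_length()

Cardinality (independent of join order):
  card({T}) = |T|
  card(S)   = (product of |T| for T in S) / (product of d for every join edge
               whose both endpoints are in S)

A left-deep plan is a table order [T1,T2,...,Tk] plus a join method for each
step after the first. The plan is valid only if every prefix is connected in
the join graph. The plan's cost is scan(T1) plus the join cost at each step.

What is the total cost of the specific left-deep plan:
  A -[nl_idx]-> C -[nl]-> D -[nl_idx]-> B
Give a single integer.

step 1: scan A: cost=40, card=40
step 2: join C via nl_idx
    card(P join C) = 40*40/(20) = 80
    cost = 40 + 40*6 + 80 = 360
step 3: join D via nl
    card(P join D) = 80*400/(5) = 6400
    cost = 360 + 80*400 = 32360
step 4: join B via nl_idx
    card(P join B) = 6400*60/(6) = 64000
    cost = 32360 + 6400*6 + 64000 = 134760

134760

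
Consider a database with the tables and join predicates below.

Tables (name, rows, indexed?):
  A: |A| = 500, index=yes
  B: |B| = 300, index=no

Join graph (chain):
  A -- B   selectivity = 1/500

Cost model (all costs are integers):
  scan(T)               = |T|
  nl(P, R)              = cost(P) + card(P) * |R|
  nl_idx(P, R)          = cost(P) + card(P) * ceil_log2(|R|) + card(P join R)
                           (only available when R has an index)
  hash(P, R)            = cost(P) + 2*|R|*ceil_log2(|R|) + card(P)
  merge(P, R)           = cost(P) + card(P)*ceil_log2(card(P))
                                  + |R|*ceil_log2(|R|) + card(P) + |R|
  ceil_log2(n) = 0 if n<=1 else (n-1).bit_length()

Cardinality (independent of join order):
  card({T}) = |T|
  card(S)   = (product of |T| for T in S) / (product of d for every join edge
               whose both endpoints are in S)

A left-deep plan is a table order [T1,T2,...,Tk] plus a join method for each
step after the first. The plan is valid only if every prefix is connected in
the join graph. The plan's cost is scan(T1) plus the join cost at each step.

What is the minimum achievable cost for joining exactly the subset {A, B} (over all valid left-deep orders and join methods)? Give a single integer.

Selinger DP over subsets of {A,B}:
  {A}: scan cost=500, card=500
  {B}: scan cost=300, card=300
  {AB}: card=300; try (A,nl_idx)→3300, (B,hash)→6400, (A,merge)→8300, (B,merge)→8500, (A,hash)→9600, (A,nl)→150300 …(+1); best=3300 via (A,nl_idx)

3300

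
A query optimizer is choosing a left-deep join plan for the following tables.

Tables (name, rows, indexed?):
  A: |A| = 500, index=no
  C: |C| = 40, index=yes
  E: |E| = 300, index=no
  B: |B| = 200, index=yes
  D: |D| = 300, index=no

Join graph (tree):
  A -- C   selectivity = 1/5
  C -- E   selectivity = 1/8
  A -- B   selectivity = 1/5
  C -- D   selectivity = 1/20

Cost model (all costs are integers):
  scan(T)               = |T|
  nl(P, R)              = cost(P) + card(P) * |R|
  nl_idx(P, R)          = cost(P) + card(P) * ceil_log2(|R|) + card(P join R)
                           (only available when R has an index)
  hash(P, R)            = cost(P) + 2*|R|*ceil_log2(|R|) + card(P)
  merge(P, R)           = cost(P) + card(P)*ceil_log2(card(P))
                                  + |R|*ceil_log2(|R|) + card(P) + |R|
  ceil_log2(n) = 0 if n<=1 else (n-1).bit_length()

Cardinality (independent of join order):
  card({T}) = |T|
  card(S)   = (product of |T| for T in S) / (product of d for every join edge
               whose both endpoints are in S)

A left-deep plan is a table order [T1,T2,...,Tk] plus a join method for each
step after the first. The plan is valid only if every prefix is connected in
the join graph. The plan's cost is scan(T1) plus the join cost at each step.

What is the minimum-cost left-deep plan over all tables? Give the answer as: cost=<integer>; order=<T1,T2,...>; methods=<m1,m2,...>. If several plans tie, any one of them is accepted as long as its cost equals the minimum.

Selinger DP (subsets sized 1..n):
  {A}: scan cost=500, card=500
  {C}: scan cost=40, card=40
  {E}: scan cost=300, card=300
  {B}: scan cost=200, card=200
  {D}: scan cost=300, card=300
  {AC}: card=4000; try (C,hash)→1480, (A,merge)→5320, (C,merge)→5780, (C,nl_idx)→7500, (A,hash)→9080, (A,nl)→20040 …(+1); best=1480 via (C,hash)
  {AB}: card=20000; try (B,hash)→4200, (A,merge)→7000, (B,merge)→7300, (A,hash)→9400, (B,nl_idx)→24500, (A,nl)→100200 …(+1); best=4200 via (B,hash)
  {CE}: card=1500; try (C,hash)→1080, (E,merge)→3320, (C,merge)→3580, (C,nl_idx)→3600, (E,hash)→5480, (E,nl)→12040 …(+1); best=1080 via (C,hash)
  {CD}: card=600; try (C,hash)→1080, (C,nl_idx)→2700, (D,merge)→3320, (C,merge)→3580, (D,hash)→5480, (D,nl)→12040 …(+1); best=1080 via (C,hash)
  {ACE}: card=150000; try (E,hash)→10880, (A,hash)→11580, (A,merge)→24080, (E,merge)→56480, (A,nl)→751080, (E,nl)→1201480; best=10880 via (E,hash)
  {ABC}: card=160000; try (B,hash)→8680, (C,hash)→24680, (B,merge)→55280, (B,nl_idx)→193480, (C,nl_idx)→284200, (C,merge)→324480 …(+2); best=8680 via (B,hash)
  {ACD}: card=60000; try (A,hash)→10680, (D,hash)→10880, (A,merge)→12680, (D,merge)→56480, (A,nl)→301080, (D,nl)→1201480; best=10680 via (A,hash)
  {CDE}: card=22500; try (E,hash)→7080, (D,hash)→7980, (E,merge)→10680, (D,merge)→22080, (E,nl)→181080, (D,nl)→451080; best=7080 via (E,hash)
  {ABCE}: card=6000000; try (B,hash)→164080, (E,hash)→174080, (B,merge)→2862680, (E,merge)→3051680, (B,nl_idx)→7210880, (B,nl)→30010880 …(+1); best=164080 via (B,hash)
  {ACDE}: card=2250000; try (A,hash)→38580, (E,hash)→76080, (D,hash)→166280, (A,merge)→372080, (E,merge)→1033680, (D,merge)→2863880 …(+3); best=38580 via (A,hash)
  {ABCD}: card=2400000; try (B,hash)→73880, (D,hash)→174080, (B,merge)→1032480, (B,nl_idx)→2890680, (D,merge)→3051680, (B,nl)→12010680 …(+1); best=73880 via (B,hash)
  {ABCDE}: card=90000000; try (B,hash)→2291780, (E,hash)→2479280, (D,hash)→6169480, (B,merge)→51790380, (E,merge)→55276880, (B,nl_idx)→108038580 …(+4); best=2291780 via (B,hash)

cost=2291780; order=D,C,E,A,B; methods=hash,hash,hash,hash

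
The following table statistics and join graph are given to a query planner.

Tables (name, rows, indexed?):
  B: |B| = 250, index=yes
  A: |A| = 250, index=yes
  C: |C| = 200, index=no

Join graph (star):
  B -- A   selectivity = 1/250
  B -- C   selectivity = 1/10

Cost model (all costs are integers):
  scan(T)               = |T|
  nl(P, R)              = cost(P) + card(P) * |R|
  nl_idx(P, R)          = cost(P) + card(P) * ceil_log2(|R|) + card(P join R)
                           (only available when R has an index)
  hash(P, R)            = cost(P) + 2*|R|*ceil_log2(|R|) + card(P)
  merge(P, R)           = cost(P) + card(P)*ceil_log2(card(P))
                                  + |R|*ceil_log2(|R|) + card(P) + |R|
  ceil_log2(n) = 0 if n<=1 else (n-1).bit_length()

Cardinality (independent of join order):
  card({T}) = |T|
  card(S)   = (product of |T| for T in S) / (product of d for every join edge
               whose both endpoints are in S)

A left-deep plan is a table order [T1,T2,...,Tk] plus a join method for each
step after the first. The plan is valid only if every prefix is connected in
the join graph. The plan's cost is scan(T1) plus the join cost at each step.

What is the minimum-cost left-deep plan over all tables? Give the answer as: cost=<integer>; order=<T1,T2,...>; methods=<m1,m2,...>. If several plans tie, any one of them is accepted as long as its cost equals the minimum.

cost=5950; order=A,B,C; methods=nl_idx,hash

Selinger DP (subsets sized 1..n):
  {B}: scan cost=250, card=250
  {A}: scan cost=250, card=250
  {C}: scan cost=200, card=200
  {AB}: card=250; try (B,nl_idx)→2500, (A,nl_idx)→2500, (B,hash)→4500, (A,hash)→4500, (B,merge)→4750, (A,merge)→4750 …(+2); best=2500 via (B,nl_idx)
  {BC}: card=5000; try (C,hash)→3700, (B,merge)→4250, (C,merge)→4300, (B,hash)→4400, (B,nl_idx)→6800, (B,nl)→50200 …(+1); best=3700 via (C,hash)
  {ABC}: card=5000; try (C,hash)→5950, (C,merge)→6550, (A,hash)→12700, (A,nl_idx)→48700, (C,nl)→52500, (A,merge)→75950 …(+1); best=5950 via (C,hash)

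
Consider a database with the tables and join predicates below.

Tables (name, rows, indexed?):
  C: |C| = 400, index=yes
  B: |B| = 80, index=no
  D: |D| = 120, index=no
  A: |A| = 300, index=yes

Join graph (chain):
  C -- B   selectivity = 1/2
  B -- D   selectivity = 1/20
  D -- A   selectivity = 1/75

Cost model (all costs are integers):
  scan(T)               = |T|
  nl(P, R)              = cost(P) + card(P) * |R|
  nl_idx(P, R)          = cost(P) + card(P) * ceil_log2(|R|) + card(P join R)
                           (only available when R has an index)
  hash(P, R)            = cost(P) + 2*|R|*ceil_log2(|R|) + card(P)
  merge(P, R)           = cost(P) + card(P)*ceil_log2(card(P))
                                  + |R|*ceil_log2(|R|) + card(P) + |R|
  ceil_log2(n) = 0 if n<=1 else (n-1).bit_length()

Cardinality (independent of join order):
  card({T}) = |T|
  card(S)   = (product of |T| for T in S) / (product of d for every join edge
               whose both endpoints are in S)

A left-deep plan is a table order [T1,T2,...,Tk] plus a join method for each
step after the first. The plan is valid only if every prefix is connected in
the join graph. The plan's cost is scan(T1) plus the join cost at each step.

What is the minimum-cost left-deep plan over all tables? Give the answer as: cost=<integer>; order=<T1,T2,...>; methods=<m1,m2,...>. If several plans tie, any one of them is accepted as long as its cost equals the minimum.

Selinger DP (subsets sized 1..n):
  {C}: scan cost=400, card=400
  {B}: scan cost=80, card=80
  {D}: scan cost=120, card=120
  {A}: scan cost=300, card=300
  {BC}: card=16000; try (B,hash)→1920, (C,merge)→4720, (B,merge)→5040, (C,hash)→7360, (C,nl_idx)→16800, (C,nl)→32080 …(+1); best=1920 via (B,hash)
  {BD}: card=480; try (B,hash)→1360, (D,merge)→1680, (B,merge)→1720, (D,hash)→1840, (D,nl)→9680, (B,nl)→9720; best=1360 via (B,hash)
  {AD}: card=480; try (A,nl_idx)→1680, (D,hash)→2280, (A,merge)→4080, (D,merge)→4260, (A,hash)→5640, (A,nl)→36120 …(+1); best=1680 via (A,nl_idx)
  {BCD}: card=96000; try (C,hash)→9040, (C,merge)→10160, (D,hash)→19600, (C,nl_idx)→101680, (C,nl)→193360, (D,merge)→242880 …(+1); best=9040 via (C,hash)
  {ABD}: card=1920; try (B,hash)→3280, (B,merge)→7120, (A,hash)→7240, (A,nl_idx)→7600, (A,merge)→9160, (B,nl)→40080 …(+1); best=3280 via (B,hash)
  {ABCD}: card=384000; try (C,hash)→12400, (C,merge)→30320, (A,hash)→110440, (C,nl_idx)→404560, (C,nl)→771280, (A,nl_idx)→1257040 …(+2); best=12400 via (C,hash)

cost=12400; order=D,A,B,C; methods=nl_idx,hash,hash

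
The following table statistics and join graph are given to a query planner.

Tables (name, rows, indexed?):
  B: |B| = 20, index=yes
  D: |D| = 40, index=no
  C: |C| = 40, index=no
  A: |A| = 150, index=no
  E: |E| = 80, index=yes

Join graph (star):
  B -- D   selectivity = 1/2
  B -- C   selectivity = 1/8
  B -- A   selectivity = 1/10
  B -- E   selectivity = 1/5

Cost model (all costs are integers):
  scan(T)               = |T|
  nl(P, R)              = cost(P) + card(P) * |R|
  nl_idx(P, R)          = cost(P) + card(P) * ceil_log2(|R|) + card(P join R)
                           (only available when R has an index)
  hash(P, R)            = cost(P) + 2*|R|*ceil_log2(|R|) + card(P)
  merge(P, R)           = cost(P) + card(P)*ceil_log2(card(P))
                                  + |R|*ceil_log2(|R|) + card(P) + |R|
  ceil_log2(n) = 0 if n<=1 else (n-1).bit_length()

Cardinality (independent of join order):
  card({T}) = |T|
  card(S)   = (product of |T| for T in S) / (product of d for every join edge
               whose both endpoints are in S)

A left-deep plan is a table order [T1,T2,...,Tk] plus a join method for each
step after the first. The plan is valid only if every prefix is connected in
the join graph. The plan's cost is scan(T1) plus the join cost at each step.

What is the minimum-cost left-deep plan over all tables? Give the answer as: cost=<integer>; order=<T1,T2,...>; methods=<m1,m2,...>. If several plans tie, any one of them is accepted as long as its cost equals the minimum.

cost=28380; order=A,B,C,E,D; methods=hash,hash,hash,hash

Selinger DP (subsets sized 1..n):
  {B}: scan cost=20, card=20
  {D}: scan cost=40, card=40
  {C}: scan cost=40, card=40
  {A}: scan cost=150, card=150
  {E}: scan cost=80, card=80
  {BD}: card=400; try (B,hash)→280, (D,merge)→420, (B,merge)→440, (D,hash)→520, (B,nl_idx)→640, (D,nl)→820 …(+1); best=280 via (B,hash)
  {BC}: card=100; try (B,hash)→280, (B,nl_idx)→340, (C,merge)→420, (B,merge)→440, (C,hash)→520, (C,nl)→820 …(+1); best=280 via (B,hash)
  {AB}: card=300; try (B,hash)→500, (B,nl_idx)→1200, (A,merge)→1490, (B,merge)→1620, (A,hash)→2440, (A,nl)→3020 …(+1); best=500 via (B,hash)
  {BE}: card=320; try (B,hash)→360, (E,nl_idx)→480, (E,merge)→780, (B,nl_idx)→800, (B,merge)→840, (E,hash)→1160 …(+2); best=360 via (B,hash)
  {BCD}: card=2000; try (D,hash)→860, (C,hash)→1160, (D,merge)→1360, (D,nl)→4280, (C,merge)→4560, (C,nl)→16280; best=860 via (D,hash)
  {ABD}: card=6000; try (D,hash)→1280, (A,hash)→3080, (D,merge)→3780, (A,merge)→5630, (D,nl)→12500, (A,nl)→60280; best=1280 via (D,hash)
  {BDE}: card=6400; try (D,hash)→1160, (E,hash)→1800, (D,merge)→3840, (E,merge)→4920, (E,nl_idx)→9480, (D,nl)→13160 …(+1); best=1160 via (D,hash)
  {ABC}: card=1500; try (C,hash)→1280, (A,merge)→2430, (A,hash)→2780, (C,merge)→3780, (C,nl)→12500, (A,nl)→15280; best=1280 via (C,hash)
  {BCE}: card=1600; try (C,hash)→1160, (E,hash)→1500, (E,merge)→1720, (E,nl_idx)→2580, (C,merge)→3840, (E,nl)→8280 …(+1); best=1160 via (C,hash)
  {ABE}: card=4800; try (E,hash)→1920, (A,hash)→3080, (E,merge)→4140, (A,merge)→4910, (E,nl_idx)→7400, (E,nl)→24500 …(+1); best=1920 via (E,hash)
  {ABCD}: card=30000; try (D,hash)→3260, (A,hash)→5260, (C,hash)→7760, (D,merge)→19560, (A,merge)→26210, (D,nl)→61280 …(+3); best=3260 via (D,hash)
  {BCDE}: card=32000; try (D,hash)→3240, (E,hash)→3980, (C,hash)→8040, (D,merge)→20640, (E,merge)→25500, (E,nl_idx)→46860 …(+4); best=3240 via (D,hash)
  {ABDE}: card=96000; try (D,hash)→7200, (E,hash)→8400, (A,hash)→9960, (D,merge)→69400, (E,merge)→85920, (A,merge)→92110 …(+4); best=7200 via (D,hash)
  {ABCE}: card=24000; try (E,hash)→3900, (A,hash)→5160, (C,hash)→7200, (E,merge)→19920, (A,merge)→21710, (E,nl_idx)→35780 …(+4); best=3900 via (E,hash)
  {ABCDE}: card=480000; try (D,hash)→28380, (E,hash)→34380, (A,hash)→37640, (C,hash)→103680, (D,merge)→388180, (E,merge)→483900 …(+7); best=28380 via (D,hash)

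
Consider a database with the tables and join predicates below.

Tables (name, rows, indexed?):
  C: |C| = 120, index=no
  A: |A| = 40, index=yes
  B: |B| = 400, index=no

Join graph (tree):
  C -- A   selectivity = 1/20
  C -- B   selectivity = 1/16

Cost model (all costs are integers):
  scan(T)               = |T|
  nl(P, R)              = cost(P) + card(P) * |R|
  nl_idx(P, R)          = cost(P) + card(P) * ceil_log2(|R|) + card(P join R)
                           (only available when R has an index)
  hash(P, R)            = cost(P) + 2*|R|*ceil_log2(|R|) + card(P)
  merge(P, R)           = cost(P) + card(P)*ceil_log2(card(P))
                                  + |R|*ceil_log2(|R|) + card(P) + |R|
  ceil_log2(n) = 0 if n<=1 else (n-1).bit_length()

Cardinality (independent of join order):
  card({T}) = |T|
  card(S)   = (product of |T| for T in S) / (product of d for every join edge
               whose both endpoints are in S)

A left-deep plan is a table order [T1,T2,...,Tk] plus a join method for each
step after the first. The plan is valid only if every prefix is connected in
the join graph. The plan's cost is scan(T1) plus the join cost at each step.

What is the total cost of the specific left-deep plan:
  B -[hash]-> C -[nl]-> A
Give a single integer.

step 1: scan B: cost=400, card=400
step 2: join C via hash
    card(P join C) = 400*120/(16) = 3000
    cost = 400 + 2*120*7 + 400 = 2480
step 3: join A via nl
    card(P join A) = 3000*40/(20) = 6000
    cost = 2480 + 3000*40 = 122480

122480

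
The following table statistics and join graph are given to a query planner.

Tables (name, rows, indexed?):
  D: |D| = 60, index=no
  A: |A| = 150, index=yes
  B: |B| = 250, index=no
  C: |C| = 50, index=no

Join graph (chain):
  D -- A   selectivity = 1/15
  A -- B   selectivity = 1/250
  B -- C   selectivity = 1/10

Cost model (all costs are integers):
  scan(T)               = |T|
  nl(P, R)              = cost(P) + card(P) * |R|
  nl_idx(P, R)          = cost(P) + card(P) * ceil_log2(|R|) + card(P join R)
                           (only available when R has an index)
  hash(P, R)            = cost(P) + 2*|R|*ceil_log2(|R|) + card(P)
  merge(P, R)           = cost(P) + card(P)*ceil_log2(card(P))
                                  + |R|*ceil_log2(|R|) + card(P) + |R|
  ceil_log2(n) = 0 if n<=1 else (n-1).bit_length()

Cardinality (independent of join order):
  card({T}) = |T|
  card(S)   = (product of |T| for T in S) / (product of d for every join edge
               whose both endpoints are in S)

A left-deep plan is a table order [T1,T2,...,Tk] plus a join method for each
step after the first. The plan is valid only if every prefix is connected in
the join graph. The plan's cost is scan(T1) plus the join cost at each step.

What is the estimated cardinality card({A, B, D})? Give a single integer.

Tables in S: A(150), B(250), D(60)
Edges inside S: D-A(d=15), A-B(d=250)
numerator = 150 * 250 * 60 = 2250000
denominator = 15 * 250 = 3750
card(S) = 2250000 / 3750 = 600

600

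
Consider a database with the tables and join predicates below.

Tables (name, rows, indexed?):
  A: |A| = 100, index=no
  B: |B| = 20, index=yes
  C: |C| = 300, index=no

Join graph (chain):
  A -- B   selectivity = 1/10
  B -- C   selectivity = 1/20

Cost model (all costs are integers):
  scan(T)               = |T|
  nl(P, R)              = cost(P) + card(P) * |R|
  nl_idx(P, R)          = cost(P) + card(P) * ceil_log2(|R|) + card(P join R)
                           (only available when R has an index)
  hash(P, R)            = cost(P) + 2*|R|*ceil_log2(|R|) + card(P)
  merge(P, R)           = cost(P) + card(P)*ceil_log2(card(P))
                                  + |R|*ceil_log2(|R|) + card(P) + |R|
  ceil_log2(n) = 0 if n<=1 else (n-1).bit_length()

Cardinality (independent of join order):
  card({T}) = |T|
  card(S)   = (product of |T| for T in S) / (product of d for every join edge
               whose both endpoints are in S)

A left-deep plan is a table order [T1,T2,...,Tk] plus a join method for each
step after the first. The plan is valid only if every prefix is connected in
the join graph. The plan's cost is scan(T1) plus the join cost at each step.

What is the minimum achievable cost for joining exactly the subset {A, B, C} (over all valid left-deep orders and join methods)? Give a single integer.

Selinger DP over subsets of {A,B,C}:
  {A}: scan cost=100, card=100
  {B}: scan cost=20, card=20
  {C}: scan cost=300, card=300
  {AB}: card=200; try (B,hash)→400, (B,nl_idx)→800, (A,merge)→940, (B,merge)→1020, (A,hash)→1440, (A,nl)→2020 …(+1); best=400 via (B,hash)
  {BC}: card=300; try (B,hash)→800, (B,nl_idx)→2100, (C,merge)→3140, (B,merge)→3420, (C,hash)→5440, (C,nl)→6020 …(+1); best=800 via (B,hash)
  {ABC}: card=3000; try (A,hash)→2500, (A,merge)→4600, (C,merge)→5200, (C,hash)→6000, (A,nl)→30800, (C,nl)→60400; best=2500 via (A,hash)

2500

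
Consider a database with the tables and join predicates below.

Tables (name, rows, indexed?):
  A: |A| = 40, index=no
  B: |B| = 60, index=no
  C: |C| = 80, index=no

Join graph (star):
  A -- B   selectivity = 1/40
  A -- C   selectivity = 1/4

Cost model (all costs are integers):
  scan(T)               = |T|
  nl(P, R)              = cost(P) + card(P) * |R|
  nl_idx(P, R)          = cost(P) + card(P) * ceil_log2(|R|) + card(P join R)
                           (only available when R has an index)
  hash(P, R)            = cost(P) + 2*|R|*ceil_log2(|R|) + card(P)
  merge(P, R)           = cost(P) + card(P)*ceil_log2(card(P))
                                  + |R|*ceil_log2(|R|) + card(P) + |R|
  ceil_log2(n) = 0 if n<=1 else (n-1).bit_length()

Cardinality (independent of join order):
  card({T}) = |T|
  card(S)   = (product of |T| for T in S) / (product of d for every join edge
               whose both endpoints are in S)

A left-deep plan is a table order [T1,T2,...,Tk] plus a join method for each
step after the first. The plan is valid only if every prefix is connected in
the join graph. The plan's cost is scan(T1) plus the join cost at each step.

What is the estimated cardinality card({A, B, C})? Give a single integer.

1200

Tables in S: A(40), B(60), C(80)
Edges inside S: A-B(d=40), A-C(d=4)
numerator = 40 * 60 * 80 = 192000
denominator = 40 * 4 = 160
card(S) = 192000 / 160 = 1200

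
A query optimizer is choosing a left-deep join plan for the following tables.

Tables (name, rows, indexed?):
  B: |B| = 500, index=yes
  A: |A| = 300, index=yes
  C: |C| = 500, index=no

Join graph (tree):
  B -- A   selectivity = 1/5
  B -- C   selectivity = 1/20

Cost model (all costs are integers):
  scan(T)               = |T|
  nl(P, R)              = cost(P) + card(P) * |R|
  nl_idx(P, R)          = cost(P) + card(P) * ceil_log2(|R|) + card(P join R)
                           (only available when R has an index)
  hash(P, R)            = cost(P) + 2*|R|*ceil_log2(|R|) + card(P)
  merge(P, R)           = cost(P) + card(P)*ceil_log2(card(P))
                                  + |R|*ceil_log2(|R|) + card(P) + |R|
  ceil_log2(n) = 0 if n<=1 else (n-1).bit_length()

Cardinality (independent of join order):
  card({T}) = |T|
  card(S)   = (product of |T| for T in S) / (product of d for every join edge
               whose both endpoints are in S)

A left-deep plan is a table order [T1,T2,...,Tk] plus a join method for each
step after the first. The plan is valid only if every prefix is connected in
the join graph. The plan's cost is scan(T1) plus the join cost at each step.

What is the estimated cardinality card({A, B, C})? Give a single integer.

Tables in S: A(300), B(500), C(500)
Edges inside S: B-A(d=5), B-C(d=20)
numerator = 300 * 500 * 500 = 75000000
denominator = 5 * 20 = 100
card(S) = 75000000 / 100 = 750000

750000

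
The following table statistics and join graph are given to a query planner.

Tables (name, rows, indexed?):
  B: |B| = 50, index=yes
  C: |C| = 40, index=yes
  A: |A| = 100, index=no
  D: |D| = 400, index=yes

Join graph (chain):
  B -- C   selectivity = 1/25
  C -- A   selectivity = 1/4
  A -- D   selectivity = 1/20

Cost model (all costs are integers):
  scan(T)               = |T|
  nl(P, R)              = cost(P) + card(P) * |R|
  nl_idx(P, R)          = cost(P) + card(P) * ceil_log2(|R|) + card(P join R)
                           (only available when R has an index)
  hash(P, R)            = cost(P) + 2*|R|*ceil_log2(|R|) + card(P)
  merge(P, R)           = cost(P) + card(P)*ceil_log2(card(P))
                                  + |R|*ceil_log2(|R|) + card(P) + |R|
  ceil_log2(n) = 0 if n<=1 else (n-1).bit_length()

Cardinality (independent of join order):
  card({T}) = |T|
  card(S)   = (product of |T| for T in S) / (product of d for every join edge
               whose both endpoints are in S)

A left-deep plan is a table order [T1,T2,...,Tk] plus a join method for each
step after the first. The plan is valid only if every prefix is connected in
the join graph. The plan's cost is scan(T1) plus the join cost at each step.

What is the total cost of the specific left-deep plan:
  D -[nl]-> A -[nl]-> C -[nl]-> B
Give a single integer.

step 1: scan D: cost=400, card=400
step 2: join A via nl
    card(P join A) = 400*100/(20) = 2000
    cost = 400 + 400*100 = 40400
step 3: join C via nl
    card(P join C) = 2000*40/(4) = 20000
    cost = 40400 + 2000*40 = 120400
step 4: join B via nl
    card(P join B) = 20000*50/(25) = 40000
    cost = 120400 + 20000*50 = 1120400

1120400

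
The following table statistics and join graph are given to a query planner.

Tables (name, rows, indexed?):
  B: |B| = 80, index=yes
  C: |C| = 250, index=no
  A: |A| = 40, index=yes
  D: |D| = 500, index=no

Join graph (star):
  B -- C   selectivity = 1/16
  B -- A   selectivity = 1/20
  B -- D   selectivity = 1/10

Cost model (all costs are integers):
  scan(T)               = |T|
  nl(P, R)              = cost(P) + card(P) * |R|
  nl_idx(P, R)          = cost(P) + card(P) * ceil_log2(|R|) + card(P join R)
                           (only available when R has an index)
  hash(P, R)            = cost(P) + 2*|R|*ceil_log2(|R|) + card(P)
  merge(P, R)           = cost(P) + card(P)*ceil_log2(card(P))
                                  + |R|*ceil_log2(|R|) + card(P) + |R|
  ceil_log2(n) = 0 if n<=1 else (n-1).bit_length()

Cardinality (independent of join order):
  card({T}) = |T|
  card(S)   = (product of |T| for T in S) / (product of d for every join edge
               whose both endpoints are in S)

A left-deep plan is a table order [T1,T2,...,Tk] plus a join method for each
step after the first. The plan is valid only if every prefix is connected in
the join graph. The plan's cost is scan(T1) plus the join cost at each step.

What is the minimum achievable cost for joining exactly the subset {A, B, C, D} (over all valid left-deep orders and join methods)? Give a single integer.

Selinger DP over subsets of {A,B,C,D}:
  {B}: scan cost=80, card=80
  {C}: scan cost=250, card=250
  {A}: scan cost=40, card=40
  {D}: scan cost=500, card=500
  {BC}: card=1250; try (B,hash)→1620, (C,merge)→2970, (B,merge)→3140, (B,nl_idx)→3250, (C,hash)→4160, (C,nl)→20080 …(+1); best=1620 via (B,hash)
  {AB}: card=160; try (B,nl_idx)→480, (A,hash)→640, (A,nl_idx)→720, (B,merge)→960, (A,merge)→1000, (B,hash)→1200 …(+2); best=480 via (B,nl_idx)
  {BD}: card=4000; try (B,hash)→2120, (D,merge)→5720, (B,merge)→6140, (B,nl_idx)→8000, (D,hash)→9160, (D,nl)→40080 …(+1); best=2120 via (B,hash)
  {ABC}: card=2500; try (A,hash)→3350, (C,merge)→4170, (C,hash)→4640, (A,nl_idx)→11620, (A,merge)→16900, (C,nl)→40480 …(+1); best=3350 via (A,hash)
  {BCD}: card=62500; try (C,hash)→10120, (D,hash)→11870, (D,merge)→21620, (C,merge)→56370, (D,nl)→626620, (C,nl)→1002120; best=10120 via (C,hash)
  {ABD}: card=8000; try (A,hash)→6600, (D,merge)→6920, (D,hash)→9640, (A,nl_idx)→34120, (A,merge)→54400, (D,nl)→80480 …(+1); best=6600 via (A,hash)
  {ABCD}: card=125000; try (D,hash)→14850, (C,hash)→18600, (D,merge)→40850, (A,hash)→73100, (C,merge)→120850, (A,nl_idx)→510120 …(+4); best=14850 via (D,hash)

14850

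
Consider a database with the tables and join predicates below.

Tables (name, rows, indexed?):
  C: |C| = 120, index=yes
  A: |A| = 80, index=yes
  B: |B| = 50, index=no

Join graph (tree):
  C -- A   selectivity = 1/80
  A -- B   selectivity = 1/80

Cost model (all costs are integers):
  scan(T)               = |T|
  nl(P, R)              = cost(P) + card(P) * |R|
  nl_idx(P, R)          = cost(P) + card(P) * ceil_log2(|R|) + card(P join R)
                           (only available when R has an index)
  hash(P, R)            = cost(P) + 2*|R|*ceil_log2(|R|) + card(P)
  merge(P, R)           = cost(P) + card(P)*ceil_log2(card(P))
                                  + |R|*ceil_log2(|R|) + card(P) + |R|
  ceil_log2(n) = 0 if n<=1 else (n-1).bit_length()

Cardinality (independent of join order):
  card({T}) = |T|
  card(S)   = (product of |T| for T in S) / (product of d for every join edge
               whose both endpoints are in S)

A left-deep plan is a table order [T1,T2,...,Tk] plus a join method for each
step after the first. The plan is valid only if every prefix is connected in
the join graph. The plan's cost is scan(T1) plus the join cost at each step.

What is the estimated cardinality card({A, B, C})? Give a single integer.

Tables in S: A(80), B(50), C(120)
Edges inside S: C-A(d=80), A-B(d=80)
numerator = 80 * 50 * 120 = 480000
denominator = 80 * 80 = 6400
card(S) = 480000 / 6400 = 75

75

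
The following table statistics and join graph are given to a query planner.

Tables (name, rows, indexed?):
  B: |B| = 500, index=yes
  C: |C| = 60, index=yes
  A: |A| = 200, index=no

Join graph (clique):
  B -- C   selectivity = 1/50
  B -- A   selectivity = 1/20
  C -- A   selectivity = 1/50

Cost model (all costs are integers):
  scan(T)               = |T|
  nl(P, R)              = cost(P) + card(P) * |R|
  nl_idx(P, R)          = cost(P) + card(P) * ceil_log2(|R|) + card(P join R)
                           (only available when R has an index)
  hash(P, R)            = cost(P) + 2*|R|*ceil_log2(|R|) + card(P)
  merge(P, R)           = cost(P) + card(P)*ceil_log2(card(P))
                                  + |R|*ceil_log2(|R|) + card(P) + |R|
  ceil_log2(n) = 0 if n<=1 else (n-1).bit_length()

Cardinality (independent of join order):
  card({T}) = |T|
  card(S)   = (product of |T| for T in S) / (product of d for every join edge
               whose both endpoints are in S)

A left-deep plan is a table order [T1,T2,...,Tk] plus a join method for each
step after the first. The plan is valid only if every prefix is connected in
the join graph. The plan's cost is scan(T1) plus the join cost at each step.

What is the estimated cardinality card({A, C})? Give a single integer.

Tables in S: A(200), C(60)
Edges inside S: C-A(d=50)
numerator = 200 * 60 = 12000
denominator = 50 = 50
card(S) = 12000 / 50 = 240

240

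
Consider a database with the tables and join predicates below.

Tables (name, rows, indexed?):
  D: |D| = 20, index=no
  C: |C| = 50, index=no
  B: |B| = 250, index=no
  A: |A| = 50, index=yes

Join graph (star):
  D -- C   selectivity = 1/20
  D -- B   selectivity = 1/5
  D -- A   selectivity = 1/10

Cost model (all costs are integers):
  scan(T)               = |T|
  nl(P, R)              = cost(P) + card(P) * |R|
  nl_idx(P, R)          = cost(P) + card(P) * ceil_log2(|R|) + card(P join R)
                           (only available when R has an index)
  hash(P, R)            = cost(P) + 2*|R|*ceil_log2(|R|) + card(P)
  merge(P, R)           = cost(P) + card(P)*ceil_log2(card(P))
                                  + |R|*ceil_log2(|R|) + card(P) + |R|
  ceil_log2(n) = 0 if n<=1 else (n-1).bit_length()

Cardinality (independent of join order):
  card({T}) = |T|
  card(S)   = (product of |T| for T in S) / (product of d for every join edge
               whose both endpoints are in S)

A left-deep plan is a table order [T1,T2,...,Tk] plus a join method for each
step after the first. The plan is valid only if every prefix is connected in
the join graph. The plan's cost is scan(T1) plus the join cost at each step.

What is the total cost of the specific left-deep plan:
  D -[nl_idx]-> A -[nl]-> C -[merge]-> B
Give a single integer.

step 1: scan D: cost=20, card=20
step 2: join A via nl_idx
    card(P join A) = 20*50/(10) = 100
    cost = 20 + 20*6 + 100 = 240
step 3: join C via nl
    card(P join C) = 100*50/(20) = 250
    cost = 240 + 100*50 = 5240
step 4: join B via merge
    card(P join B) = 250*250/(5) = 12500
    cost = 5240 + 250*8 + 250*8 + 250 + 250 = 9740

9740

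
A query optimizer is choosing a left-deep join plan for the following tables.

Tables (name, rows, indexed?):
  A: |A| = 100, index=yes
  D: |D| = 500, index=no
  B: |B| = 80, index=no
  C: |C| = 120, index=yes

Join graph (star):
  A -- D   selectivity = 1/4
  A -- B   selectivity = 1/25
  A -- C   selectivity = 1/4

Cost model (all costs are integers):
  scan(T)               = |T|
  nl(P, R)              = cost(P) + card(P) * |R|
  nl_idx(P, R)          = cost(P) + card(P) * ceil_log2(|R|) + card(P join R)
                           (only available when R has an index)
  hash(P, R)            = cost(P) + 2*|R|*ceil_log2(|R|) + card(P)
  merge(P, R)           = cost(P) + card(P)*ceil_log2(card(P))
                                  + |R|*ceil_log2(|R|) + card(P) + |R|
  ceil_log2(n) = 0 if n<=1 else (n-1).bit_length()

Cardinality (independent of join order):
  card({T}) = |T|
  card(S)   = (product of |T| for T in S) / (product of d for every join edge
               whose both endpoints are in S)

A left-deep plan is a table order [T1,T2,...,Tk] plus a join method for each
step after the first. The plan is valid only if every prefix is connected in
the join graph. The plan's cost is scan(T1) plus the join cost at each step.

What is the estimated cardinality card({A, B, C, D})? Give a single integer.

1200000

Tables in S: A(100), B(80), C(120), D(500)
Edges inside S: A-D(d=4), A-B(d=25), A-C(d=4)
numerator = 100 * 80 * 120 * 500 = 480000000
denominator = 4 * 25 * 4 = 400
card(S) = 480000000 / 400 = 1200000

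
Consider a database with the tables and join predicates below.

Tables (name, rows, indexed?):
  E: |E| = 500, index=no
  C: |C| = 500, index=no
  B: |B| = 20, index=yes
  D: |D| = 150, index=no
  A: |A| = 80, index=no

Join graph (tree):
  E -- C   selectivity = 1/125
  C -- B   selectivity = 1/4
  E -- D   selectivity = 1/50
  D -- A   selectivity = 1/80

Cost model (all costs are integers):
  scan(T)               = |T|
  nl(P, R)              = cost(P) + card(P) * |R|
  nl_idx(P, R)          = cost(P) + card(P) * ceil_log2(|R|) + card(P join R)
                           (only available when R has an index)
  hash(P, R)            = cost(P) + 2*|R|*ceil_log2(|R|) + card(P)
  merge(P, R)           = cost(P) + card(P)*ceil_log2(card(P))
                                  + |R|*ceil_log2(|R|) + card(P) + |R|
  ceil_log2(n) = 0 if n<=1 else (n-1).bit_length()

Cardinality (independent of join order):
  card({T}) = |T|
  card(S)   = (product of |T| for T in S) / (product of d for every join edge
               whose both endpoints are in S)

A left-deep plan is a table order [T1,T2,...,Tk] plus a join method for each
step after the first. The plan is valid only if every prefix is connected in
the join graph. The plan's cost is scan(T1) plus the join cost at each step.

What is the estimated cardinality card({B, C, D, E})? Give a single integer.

Tables in S: B(20), C(500), D(150), E(500)
Edges inside S: E-C(d=125), C-B(d=4), E-D(d=50)
numerator = 20 * 500 * 150 * 500 = 750000000
denominator = 125 * 4 * 50 = 25000
card(S) = 750000000 / 25000 = 30000

30000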